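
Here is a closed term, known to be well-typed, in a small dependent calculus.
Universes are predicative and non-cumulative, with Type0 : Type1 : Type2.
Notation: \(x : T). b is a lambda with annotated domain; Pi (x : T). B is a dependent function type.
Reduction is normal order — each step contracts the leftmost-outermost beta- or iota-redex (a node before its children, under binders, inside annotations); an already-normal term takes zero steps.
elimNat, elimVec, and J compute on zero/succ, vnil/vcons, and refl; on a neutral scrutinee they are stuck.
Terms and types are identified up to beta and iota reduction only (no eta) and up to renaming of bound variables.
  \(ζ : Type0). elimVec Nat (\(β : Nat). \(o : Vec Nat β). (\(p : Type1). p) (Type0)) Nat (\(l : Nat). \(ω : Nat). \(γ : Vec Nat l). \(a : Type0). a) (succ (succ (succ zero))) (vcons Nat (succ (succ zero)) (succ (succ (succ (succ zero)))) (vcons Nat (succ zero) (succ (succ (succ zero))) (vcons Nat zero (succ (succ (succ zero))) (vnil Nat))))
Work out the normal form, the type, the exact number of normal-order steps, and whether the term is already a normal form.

normal form:
  \(ζ : Type0). Nat
type:
  Pi (ζ : Type0). Type0
reduction steps (normal order): 16
already normal: no
first redex: an elimVec iota-redex


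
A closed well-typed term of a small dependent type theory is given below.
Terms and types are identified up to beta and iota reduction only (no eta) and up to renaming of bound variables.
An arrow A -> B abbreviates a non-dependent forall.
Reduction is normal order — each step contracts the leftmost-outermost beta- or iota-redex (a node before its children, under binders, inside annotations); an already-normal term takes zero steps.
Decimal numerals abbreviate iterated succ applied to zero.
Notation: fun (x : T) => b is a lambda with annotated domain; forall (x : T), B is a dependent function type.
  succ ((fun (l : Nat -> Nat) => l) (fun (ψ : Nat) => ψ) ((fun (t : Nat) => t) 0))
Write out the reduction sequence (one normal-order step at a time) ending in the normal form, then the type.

normal-order reduction:
  succ ((fun (l : Nat -> Nat) => l) (fun (ψ : Nat) => ψ) ((fun (t : Nat) => t) 0))
  ~> succ ((fun (l : Nat) => l) ((fun (ψ : Nat) => ψ) 0))
  ~> succ ((fun (l : Nat) => l) 0)
  ~> 1
inferred type:
  Nat


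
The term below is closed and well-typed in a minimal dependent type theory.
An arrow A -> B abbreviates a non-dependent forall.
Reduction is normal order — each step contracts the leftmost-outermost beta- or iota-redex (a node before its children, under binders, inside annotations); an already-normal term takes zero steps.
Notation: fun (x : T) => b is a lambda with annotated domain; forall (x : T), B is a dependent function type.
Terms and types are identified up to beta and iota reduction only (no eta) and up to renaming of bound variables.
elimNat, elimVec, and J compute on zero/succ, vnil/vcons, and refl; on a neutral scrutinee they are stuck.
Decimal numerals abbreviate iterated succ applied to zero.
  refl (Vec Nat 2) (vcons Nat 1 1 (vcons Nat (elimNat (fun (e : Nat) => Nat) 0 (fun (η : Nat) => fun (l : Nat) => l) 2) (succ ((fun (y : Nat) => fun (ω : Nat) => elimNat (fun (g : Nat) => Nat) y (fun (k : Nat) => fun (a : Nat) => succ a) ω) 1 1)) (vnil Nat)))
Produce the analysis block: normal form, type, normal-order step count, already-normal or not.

normal form:
  refl (Vec Nat 2) (vcons Nat 1 1 (vcons Nat 0 3 (vnil Nat)))
type:
  Eq (Vec Nat 2) (vcons Nat 1 1 (vcons Nat 0 3 (vnil Nat))) (vcons Nat 1 1 (vcons Nat 0 3 (vnil Nat)))
steps to reach normal form (normal order): 13
started in normal form: no
first contracted redex: an elimNat iota-redex


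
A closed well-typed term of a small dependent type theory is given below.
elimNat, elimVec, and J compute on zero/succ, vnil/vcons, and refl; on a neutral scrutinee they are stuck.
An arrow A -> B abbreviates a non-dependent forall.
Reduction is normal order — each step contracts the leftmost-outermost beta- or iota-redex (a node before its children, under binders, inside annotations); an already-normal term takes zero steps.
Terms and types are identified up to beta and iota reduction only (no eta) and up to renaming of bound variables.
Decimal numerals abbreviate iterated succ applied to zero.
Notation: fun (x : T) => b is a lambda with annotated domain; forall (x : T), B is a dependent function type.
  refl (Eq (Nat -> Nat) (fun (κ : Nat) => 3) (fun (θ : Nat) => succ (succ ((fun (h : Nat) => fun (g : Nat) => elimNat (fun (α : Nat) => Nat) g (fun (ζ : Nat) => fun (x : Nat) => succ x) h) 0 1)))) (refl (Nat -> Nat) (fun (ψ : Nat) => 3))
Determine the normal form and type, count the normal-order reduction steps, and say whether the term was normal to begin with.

normal form:
  refl (Eq (Nat -> Nat) (fun (κ : Nat) => 3) (fun (θ : Nat) => 3)) (refl (Nat -> Nat) (fun (h : Nat) => 3))
the term's type:
  Eq (Eq (Nat -> Nat) (fun (κ : Nat) => 3) (fun (θ : Nat) => 3)) (refl (Nat -> Nat) (fun (h : Nat) => 3)) (refl (Nat -> Nat) (fun (g : Nat) => 3))
steps to reach normal form (normal order): 3
term was already normal: no
first redex: a beta-redex


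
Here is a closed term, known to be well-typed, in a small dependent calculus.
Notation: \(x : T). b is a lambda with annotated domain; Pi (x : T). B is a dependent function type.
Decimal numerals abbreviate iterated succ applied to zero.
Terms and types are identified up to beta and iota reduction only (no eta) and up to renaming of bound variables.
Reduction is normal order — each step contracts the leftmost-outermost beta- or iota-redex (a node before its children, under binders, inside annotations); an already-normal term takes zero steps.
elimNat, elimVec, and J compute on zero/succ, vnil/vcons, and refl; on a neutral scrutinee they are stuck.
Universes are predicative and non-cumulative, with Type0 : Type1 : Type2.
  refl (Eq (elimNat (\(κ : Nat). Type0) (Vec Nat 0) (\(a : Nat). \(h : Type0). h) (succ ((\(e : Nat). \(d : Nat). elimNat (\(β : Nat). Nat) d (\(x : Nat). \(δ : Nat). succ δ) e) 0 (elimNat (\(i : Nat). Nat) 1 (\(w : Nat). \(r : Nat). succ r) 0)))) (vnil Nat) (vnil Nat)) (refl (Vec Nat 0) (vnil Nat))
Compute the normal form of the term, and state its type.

reduced normal form:
  refl (Eq (Vec Nat 0) (vnil Nat) (vnil Nat)) (refl (Vec Nat 0) (vnil Nat))
type:
  Eq (Eq (Vec Nat 0) (vnil Nat) (vnil Nat)) (refl (Vec Nat 0) (vnil Nat)) (refl (Vec Nat 0) (vnil Nat))


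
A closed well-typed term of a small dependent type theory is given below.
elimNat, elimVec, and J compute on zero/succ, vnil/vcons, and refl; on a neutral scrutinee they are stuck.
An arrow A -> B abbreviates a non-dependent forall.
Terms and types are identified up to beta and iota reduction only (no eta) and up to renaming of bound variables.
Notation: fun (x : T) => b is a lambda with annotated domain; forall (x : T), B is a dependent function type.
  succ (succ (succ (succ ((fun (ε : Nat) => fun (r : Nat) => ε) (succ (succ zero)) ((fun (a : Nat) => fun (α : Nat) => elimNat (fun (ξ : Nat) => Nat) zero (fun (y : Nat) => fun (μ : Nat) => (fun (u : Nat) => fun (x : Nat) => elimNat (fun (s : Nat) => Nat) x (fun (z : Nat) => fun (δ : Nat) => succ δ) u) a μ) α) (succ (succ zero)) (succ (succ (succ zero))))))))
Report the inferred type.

inferred type:
  Nat


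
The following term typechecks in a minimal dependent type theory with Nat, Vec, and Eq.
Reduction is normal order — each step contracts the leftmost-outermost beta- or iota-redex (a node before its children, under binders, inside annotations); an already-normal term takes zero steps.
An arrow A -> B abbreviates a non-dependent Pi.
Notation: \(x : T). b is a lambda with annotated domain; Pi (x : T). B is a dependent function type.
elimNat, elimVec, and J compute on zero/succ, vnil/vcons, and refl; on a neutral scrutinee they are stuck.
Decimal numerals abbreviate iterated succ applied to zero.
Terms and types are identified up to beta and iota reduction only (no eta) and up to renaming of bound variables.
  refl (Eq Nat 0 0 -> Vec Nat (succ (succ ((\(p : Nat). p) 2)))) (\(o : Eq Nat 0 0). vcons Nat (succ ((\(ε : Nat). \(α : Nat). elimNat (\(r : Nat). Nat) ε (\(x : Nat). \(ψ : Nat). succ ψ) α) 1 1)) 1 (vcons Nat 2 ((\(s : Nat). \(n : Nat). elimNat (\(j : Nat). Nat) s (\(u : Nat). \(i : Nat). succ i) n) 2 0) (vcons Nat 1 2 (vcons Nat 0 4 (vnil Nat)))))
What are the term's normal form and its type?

reduced normal form:
  refl (Eq Nat 0 0 -> Vec Nat 4) (\(p : Eq Nat 0 0). vcons Nat 3 1 (vcons Nat 2 2 (vcons Nat 1 2 (vcons Nat 0 4 (vnil Nat)))))
inferred type:
  Eq (Eq Nat 0 0 -> Vec Nat 4) (\(p : Eq Nat 0 0). vcons Nat 3 1 (vcons Nat 2 2 (vcons Nat 1 2 (vcons Nat 0 4 (vnil Nat))))) (\(o : Eq Nat 0 0). vcons Nat 3 1 (vcons Nat 2 2 (vcons Nat 1 2 (vcons Nat 0 4 (vnil Nat)))))


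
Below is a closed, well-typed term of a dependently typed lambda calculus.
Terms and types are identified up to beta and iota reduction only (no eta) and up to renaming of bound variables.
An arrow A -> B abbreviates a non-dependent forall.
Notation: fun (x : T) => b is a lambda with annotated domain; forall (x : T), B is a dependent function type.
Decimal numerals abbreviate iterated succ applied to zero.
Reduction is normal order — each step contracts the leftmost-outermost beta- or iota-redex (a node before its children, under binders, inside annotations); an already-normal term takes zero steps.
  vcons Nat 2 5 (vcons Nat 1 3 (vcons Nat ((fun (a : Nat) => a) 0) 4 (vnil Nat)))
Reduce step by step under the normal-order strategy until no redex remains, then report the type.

normal-order reduction sequence:
  vcons Nat 2 5 (vcons Nat 1 3 (vcons Nat ((fun (a : Nat) => a) 0) 4 (vnil Nat)))
  ~> vcons Nat 2 5 (vcons Nat 1 3 (vcons Nat 0 4 (vnil Nat)))
type:
  Vec Nat 3


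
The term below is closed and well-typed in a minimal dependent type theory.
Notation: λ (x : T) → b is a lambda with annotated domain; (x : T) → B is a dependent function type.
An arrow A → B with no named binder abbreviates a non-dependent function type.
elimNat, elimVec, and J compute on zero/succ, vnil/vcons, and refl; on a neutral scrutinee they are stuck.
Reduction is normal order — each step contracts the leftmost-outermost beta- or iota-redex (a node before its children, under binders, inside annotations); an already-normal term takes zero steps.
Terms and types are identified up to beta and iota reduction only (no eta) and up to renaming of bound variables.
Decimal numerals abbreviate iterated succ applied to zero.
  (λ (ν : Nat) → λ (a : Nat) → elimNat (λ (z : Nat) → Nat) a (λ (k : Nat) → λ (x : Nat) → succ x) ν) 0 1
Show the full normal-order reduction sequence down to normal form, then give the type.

normal-order reduction sequence:
  (λ (ν : Nat) → λ (a : Nat) → elimNat (λ (z : Nat) → Nat) a (λ (k : Nat) → λ (x : Nat) → succ x) ν) 0 1
  ~> (λ (ν : Nat) → elimNat (λ (a : Nat) → Nat) ν (λ (z : Nat) → λ (k : Nat) → succ k) 0) 1
  ~> elimNat (λ (ν : Nat) → Nat) 1 (λ (a : Nat) → λ (z : Nat) → succ z) 0
  ~> 1
the term's type:
  Nat


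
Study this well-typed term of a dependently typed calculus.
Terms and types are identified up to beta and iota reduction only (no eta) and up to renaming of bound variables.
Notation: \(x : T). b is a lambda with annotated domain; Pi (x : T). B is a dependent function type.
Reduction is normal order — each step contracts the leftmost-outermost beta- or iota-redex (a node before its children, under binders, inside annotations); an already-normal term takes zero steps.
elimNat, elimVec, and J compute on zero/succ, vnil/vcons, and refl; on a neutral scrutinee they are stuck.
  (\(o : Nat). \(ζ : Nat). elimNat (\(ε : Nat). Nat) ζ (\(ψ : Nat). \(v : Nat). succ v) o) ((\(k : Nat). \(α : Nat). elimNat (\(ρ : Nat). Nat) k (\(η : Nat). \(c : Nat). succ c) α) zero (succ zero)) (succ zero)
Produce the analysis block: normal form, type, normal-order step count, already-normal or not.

resulting normal form:
  succ (succ zero)
inferred type:
  Nat
steps to reach normal form (normal order): 12
started in normal form: no
first contracted redex: a beta-redex


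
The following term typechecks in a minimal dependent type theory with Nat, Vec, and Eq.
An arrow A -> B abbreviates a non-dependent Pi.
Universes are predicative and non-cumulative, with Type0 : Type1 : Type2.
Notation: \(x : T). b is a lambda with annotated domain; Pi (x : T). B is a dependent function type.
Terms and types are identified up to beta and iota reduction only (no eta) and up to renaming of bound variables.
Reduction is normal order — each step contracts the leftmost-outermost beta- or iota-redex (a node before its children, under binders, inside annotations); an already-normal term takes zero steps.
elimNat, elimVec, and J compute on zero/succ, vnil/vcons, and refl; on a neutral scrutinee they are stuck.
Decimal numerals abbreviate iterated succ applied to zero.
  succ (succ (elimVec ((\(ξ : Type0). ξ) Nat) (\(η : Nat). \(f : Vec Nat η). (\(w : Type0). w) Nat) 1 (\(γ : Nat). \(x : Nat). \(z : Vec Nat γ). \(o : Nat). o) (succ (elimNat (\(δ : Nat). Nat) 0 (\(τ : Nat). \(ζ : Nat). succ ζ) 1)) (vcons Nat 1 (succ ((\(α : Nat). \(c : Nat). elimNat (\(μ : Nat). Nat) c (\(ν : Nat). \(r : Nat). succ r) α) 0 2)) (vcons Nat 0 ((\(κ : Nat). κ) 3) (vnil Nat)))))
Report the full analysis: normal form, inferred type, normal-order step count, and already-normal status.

normal form:
  3
type:
  Nat
reduction steps (normal order): 11
already normal: no
first redex: an elimVec iota-redex


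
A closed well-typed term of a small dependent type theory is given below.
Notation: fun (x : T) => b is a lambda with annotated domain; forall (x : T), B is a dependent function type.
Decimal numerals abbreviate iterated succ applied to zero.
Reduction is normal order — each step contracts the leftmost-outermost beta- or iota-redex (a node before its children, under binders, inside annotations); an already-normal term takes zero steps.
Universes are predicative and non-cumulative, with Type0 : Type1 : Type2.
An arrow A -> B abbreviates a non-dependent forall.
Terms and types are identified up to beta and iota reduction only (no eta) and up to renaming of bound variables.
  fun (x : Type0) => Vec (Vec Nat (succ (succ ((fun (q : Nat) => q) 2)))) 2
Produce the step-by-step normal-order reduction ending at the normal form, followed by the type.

reduction (normal order):
  fun (x : Type0) => Vec (Vec Nat (succ (succ ((fun (q : Nat) => q) 2)))) 2
  ~> fun (x : Type0) => Vec (Vec Nat 4) 2
inferred type:
  Type0 -> Type0


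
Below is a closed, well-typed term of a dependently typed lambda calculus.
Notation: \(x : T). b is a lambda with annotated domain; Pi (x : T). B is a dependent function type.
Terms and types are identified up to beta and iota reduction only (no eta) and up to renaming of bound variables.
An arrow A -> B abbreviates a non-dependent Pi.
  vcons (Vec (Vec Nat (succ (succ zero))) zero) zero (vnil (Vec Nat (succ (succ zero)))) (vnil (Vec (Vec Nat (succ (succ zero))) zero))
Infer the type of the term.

the term's type:
  Vec (Vec (Vec Nat (succ (succ zero))) zero) (succ zero)


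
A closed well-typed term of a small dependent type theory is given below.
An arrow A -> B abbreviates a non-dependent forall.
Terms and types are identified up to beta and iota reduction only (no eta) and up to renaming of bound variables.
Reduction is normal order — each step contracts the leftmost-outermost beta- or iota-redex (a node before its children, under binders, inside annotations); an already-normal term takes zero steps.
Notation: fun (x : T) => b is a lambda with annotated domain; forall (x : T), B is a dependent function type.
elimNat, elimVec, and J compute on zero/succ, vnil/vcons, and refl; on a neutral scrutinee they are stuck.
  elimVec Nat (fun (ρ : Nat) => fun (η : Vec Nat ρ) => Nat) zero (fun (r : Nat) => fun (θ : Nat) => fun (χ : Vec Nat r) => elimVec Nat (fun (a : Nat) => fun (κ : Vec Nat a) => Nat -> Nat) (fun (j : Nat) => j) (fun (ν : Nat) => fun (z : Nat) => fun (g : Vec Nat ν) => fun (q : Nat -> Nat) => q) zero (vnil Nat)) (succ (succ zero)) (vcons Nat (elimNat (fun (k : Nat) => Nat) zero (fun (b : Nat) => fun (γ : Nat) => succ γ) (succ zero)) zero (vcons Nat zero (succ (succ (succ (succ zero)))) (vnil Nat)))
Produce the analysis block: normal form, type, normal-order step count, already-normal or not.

reduced normal form:
  zero
inferred type:
  Nat
steps to reach normal form (normal order): 13
term was already normal: no
first contracted redex: an elimVec iota-redex


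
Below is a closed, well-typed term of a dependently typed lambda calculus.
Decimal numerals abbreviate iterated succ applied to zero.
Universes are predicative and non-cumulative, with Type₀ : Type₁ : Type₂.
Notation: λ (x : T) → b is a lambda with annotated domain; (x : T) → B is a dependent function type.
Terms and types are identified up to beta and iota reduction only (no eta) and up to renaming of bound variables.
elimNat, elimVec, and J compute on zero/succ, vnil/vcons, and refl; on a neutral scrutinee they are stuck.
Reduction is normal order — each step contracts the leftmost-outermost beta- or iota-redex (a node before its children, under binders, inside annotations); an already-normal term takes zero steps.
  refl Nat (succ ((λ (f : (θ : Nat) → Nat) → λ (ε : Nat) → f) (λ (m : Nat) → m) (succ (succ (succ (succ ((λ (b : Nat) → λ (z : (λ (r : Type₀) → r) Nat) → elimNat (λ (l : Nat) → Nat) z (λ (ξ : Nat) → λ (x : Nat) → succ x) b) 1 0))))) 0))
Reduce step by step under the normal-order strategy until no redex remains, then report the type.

normal-order reduction:
  refl Nat (succ ((λ (f : (θ : Nat) → Nat) → λ (ε : Nat) → f) (λ (m : Nat) → m) (succ (succ (succ (succ ((λ (b : Nat) → λ (z : (λ (r : Type₀) → r) Nat) → elimNat (λ (l : Nat) → Nat) z (λ (ξ : Nat) → λ (x : Nat) → succ x) b) 1 0))))) 0))
  ~> refl Nat (succ ((λ (f : Nat) → λ (θ : Nat) → θ) (succ (succ (succ (succ ((λ (ε : Nat) → λ (m : (λ (b : Type₀) → b) Nat) → elimNat (λ (z : Nat) → Nat) m (λ (r : Nat) → λ (l : Nat) → succ l) ε) 1 0))))) 0))
  ~> refl Nat (succ ((λ (f : Nat) → f) 0))
  ~> refl Nat 1
type:
  Eq Nat 1 1


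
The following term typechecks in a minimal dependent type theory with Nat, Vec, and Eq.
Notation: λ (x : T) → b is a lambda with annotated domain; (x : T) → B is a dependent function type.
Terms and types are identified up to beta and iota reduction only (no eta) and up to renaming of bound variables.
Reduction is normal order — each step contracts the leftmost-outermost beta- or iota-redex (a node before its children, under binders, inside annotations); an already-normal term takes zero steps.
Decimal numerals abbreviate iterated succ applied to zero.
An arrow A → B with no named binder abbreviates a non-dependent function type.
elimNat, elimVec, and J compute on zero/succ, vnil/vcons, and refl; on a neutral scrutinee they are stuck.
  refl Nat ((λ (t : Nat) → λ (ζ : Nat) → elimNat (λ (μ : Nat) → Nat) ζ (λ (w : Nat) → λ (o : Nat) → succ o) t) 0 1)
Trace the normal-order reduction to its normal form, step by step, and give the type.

normal-order reduction sequence:
  refl Nat ((λ (t : Nat) → λ (ζ : Nat) → elimNat (λ (μ : Nat) → Nat) ζ (λ (w : Nat) → λ (o : Nat) → succ o) t) 0 1)
  ~> refl Nat ((λ (t : Nat) → elimNat (λ (ζ : Nat) → Nat) t (λ (μ : Nat) → λ (w : Nat) → succ w) 0) 1)
  ~> refl Nat (elimNat (λ (t : Nat) → Nat) 1 (λ (ζ : Nat) → λ (μ : Nat) → succ μ) 0)
  ~> refl Nat 1
type:
  Eq Nat 1 1


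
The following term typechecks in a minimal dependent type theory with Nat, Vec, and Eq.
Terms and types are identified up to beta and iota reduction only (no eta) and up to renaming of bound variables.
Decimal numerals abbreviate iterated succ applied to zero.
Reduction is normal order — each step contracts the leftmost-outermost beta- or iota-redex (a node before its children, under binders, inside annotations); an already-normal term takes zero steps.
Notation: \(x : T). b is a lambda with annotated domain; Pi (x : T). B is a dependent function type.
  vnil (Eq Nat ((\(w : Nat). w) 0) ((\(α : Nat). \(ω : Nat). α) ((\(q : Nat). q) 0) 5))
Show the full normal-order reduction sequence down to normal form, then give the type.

normal-order reduction sequence:
  vnil (Eq Nat ((\(w : Nat). w) 0) ((\(α : Nat). \(ω : Nat). α) ((\(q : Nat). q) 0) 5))
  ~> vnil (Eq Nat 0 ((\(w : Nat). \(α : Nat). w) ((\(ω : Nat). ω) 0) 5))
  ~> vnil (Eq Nat 0 ((\(w : Nat). (\(α : Nat). α) 0) 5))
  ~> vnil (Eq Nat 0 ((\(w : Nat). w) 0))
  ~> vnil (Eq Nat 0 0)
inferred type:
  Vec (Eq Nat 0 0) 0


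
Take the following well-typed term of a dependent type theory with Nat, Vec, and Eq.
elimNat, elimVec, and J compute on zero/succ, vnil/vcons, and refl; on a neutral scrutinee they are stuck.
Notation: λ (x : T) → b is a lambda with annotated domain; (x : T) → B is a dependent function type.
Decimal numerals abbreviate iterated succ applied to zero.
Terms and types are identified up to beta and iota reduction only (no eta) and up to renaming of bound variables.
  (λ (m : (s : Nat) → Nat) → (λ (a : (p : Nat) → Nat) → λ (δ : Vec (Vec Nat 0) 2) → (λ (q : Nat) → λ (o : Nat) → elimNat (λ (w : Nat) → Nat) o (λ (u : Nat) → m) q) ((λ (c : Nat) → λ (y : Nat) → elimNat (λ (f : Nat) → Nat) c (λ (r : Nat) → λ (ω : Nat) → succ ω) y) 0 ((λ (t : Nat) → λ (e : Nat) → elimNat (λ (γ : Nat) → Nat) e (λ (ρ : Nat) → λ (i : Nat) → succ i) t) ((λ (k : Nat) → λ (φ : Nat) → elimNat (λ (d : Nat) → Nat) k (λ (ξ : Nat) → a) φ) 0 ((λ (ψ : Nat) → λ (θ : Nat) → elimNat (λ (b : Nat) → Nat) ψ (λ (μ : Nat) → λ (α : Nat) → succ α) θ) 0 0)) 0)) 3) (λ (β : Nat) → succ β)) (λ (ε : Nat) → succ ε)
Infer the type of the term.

inferred type:
  (m : Vec (Vec Nat 0) 2) → Nat


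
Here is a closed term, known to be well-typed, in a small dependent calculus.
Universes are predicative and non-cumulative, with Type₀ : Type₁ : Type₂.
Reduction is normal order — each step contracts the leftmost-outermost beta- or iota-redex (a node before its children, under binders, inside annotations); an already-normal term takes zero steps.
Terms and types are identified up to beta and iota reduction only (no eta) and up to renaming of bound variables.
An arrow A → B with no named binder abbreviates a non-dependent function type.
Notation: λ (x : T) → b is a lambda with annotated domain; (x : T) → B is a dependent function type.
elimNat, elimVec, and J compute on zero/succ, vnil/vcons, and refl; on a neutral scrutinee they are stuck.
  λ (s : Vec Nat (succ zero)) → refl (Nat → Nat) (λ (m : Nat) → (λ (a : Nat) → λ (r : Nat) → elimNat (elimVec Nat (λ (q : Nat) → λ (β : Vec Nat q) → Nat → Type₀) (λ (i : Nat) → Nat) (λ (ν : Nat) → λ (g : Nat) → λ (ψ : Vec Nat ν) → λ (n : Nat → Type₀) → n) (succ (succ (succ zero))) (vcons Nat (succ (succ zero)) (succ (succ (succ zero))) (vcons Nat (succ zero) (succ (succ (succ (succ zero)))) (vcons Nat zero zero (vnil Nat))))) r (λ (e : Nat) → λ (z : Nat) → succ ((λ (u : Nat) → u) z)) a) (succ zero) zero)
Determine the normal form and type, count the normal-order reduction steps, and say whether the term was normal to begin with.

reduced normal form:
  λ (s : Vec Nat (succ zero)) → refl (Nat → Nat) (λ (m : Nat) → succ zero)
inferred type:
  Vec Nat (succ zero) → Eq (Nat → Nat) (λ (s : Nat) → succ zero) (λ (m : Nat) → succ zero)
normal-order step count: 7
started in normal form: no
first contracted redex: a beta-redex


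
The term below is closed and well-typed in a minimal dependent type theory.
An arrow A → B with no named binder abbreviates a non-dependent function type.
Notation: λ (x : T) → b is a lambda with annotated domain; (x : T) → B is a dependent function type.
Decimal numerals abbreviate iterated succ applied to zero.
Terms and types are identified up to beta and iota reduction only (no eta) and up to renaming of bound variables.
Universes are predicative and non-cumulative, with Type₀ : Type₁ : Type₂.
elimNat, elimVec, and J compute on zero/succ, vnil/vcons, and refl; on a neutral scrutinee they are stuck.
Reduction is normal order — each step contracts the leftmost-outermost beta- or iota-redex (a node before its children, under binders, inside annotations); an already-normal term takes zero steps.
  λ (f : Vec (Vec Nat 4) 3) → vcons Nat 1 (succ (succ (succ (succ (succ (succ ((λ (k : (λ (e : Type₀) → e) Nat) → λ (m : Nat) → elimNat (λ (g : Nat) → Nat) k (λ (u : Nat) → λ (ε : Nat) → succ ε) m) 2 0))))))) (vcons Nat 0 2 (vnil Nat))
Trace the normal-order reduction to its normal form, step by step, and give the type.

reduction (normal order):
  λ (f : Vec (Vec Nat 4) 3) → vcons Nat 1 (succ (succ (succ (succ (succ (succ ((λ (k : (λ (e : Type₀) → e) Nat) → λ (m : Nat) → elimNat (λ (g : Nat) → Nat) k (λ (u : Nat) → λ (ε : Nat) → succ ε) m) 2 0))))))) (vcons Nat 0 2 (vnil Nat))
  ~> λ (f : Vec (Vec Nat 4) 3) → vcons Nat 1 (succ (succ (succ (succ (succ (succ ((λ (k : Nat) → elimNat (λ (e : Nat) → Nat) 2 (λ (m : Nat) → λ (g : Nat) → succ g) k) 0))))))) (vcons Nat 0 2 (vnil Nat))
  ~> λ (f : Vec (Vec Nat 4) 3) → vcons Nat 1 (succ (succ (succ (succ (succ (succ (elimNat (λ (k : Nat) → Nat) 2 (λ (e : Nat) → λ (m : Nat) → succ m) 0))))))) (vcons Nat 0 2 (vnil Nat))
  ~> λ (f : Vec (Vec Nat 4) 3) → vcons Nat 1 8 (vcons Nat 0 2 (vnil Nat))
type:
  Vec (Vec Nat 4) 3 → Vec Nat 2


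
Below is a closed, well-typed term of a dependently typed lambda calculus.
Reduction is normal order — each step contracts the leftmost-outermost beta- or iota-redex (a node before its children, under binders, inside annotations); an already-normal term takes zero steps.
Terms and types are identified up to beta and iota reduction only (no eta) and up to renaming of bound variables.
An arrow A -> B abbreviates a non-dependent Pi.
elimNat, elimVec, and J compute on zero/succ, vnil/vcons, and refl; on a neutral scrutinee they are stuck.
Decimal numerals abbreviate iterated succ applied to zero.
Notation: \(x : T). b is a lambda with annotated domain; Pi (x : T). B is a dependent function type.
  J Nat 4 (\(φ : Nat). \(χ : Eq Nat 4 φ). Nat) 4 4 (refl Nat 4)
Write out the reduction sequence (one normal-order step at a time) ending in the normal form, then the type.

reduction (normal order):
  J Nat 4 (\(φ : Nat). \(χ : Eq Nat 4 φ). Nat) 4 4 (refl Nat 4)
  ~> 4
type:
  Nat


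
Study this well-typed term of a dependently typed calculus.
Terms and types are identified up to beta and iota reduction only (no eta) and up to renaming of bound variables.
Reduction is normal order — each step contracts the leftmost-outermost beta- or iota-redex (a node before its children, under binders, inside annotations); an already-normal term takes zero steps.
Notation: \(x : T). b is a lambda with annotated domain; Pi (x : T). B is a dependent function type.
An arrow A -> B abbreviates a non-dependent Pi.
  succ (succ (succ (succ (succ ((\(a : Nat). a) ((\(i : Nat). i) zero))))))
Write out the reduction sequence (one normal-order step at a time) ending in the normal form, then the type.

normal-order reduction sequence:
  succ (succ (succ (succ (succ ((\(a : Nat). a) ((\(i : Nat). i) zero))))))
  ~> succ (succ (succ (succ (succ ((\(a : Nat). a) zero)))))
  ~> succ (succ (succ (succ (succ zero))))
inferred type:
  Nat


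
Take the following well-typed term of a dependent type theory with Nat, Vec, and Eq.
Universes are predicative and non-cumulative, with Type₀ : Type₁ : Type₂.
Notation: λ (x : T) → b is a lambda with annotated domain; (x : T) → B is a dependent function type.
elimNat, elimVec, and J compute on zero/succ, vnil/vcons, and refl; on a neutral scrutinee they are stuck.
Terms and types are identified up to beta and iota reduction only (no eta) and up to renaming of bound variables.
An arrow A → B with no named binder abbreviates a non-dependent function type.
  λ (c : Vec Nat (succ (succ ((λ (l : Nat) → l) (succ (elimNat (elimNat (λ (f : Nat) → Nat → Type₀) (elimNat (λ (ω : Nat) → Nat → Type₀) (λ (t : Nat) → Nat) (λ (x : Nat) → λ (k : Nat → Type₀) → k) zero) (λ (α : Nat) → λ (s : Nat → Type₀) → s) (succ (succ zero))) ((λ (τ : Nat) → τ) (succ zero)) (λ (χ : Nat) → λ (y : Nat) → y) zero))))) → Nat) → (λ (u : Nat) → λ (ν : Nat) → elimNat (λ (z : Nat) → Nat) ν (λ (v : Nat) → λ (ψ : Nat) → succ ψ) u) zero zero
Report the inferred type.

inferred type:
  (Vec Nat (succ (succ (succ (succ zero)))) → Nat) → Nat


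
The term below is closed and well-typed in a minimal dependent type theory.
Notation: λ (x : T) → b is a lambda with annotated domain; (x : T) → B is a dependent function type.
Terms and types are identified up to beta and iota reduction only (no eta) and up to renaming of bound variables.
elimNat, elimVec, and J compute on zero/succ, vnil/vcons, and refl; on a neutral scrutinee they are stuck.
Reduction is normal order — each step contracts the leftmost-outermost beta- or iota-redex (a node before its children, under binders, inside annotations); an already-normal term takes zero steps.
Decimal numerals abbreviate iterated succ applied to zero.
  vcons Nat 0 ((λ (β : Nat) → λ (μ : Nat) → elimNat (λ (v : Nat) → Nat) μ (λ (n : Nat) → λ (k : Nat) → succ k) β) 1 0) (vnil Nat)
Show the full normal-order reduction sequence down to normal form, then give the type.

normal-order reduction sequence:
  vcons Nat 0 ((λ (β : Nat) → λ (μ : Nat) → elimNat (λ (v : Nat) → Nat) μ (λ (n : Nat) → λ (k : Nat) → succ k) β) 1 0) (vnil Nat)
  ~> vcons Nat 0 ((λ (β : Nat) → elimNat (λ (μ : Nat) → Nat) β (λ (v : Nat) → λ (n : Nat) → succ n) 1) 0) (vnil Nat)
  ~> vcons Nat 0 (elimNat (λ (β : Nat) → Nat) 0 (λ (μ : Nat) → λ (v : Nat) → succ v) 1) (vnil Nat)
  ~> vcons Nat 0 ((λ (β : Nat) → λ (μ : Nat) → succ μ) 0 (elimNat (λ (v : Nat) → Nat) 0 (λ (n : Nat) → λ (k : Nat) → succ k) 0)) (vnil Nat)
  ~> vcons Nat 0 ((λ (β : Nat) → succ β) (elimNat (λ (μ : Nat) → Nat) 0 (λ (v : Nat) → λ (n : Nat) → succ n) 0)) (vnil Nat)
  ~> vcons Nat 0 (succ (elimNat (λ (β : Nat) → Nat) 0 (λ (μ : Nat) → λ (v : Nat) → succ v) 0)) (vnil Nat)
  ~> vcons Nat 0 1 (vnil Nat)
type:
  Vec Nat 1


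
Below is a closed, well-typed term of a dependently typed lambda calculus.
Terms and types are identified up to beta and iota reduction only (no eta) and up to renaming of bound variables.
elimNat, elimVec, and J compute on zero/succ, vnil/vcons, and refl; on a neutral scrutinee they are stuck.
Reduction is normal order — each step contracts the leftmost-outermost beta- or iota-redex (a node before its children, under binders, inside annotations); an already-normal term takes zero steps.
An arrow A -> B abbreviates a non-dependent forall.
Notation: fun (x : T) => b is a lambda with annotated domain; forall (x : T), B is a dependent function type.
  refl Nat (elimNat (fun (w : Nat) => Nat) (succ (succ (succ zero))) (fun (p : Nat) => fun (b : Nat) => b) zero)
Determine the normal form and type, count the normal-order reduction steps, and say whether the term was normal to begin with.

reduced normal form:
  refl Nat (succ (succ (succ zero)))
the term's type:
  Eq Nat (succ (succ (succ zero))) (succ (succ (succ zero)))
reduction steps (normal order): 1
started in normal form: no
first contracted redex: an elimNat iota-redex


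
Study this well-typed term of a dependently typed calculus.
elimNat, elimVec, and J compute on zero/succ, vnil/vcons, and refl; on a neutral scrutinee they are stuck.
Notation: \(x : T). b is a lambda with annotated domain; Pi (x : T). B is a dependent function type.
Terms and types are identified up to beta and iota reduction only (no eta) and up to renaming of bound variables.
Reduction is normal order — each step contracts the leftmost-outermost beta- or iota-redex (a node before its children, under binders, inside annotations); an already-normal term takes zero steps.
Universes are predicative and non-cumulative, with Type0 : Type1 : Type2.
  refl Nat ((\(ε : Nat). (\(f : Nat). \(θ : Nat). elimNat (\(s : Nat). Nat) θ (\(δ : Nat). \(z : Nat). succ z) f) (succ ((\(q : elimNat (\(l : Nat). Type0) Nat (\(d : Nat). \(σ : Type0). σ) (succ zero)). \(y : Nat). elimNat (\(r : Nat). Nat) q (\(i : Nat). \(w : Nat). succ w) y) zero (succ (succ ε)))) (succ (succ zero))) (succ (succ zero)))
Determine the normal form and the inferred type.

reduced normal form:
  refl Nat (succ (succ (succ (succ (succ (succ (succ zero)))))))
inferred type:
  Eq Nat (succ (succ (succ (succ (succ (succ (succ zero))))))) (succ (succ (succ (succ (succ (succ (succ zero)))))))
observation: the leftmost-outermost redex is a beta-redex, and normalization takes 34 steps.


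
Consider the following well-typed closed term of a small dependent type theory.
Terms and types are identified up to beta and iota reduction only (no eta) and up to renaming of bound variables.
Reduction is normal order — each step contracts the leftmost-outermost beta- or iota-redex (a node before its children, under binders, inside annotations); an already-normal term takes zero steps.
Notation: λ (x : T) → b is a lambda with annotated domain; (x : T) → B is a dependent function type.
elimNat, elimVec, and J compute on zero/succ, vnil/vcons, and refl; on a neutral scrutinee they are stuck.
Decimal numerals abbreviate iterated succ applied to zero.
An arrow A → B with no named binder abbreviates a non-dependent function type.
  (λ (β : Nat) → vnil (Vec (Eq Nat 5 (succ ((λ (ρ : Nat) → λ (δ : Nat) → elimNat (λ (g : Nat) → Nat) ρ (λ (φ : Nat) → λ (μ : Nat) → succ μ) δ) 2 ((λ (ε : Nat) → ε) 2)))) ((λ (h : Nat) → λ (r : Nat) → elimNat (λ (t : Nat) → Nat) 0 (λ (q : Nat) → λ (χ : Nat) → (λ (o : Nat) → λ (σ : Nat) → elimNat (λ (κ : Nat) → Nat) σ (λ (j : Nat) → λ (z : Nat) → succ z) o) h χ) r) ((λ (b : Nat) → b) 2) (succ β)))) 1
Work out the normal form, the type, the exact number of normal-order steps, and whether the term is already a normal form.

normal form:
  vnil (Vec (Eq Nat 5 5) 4)
the term's type:
  Vec (Vec (Eq Nat 5 5) 4) 0
steps to reach normal form (normal order): 40
term was already normal: no
first contracted redex: a beta-redex


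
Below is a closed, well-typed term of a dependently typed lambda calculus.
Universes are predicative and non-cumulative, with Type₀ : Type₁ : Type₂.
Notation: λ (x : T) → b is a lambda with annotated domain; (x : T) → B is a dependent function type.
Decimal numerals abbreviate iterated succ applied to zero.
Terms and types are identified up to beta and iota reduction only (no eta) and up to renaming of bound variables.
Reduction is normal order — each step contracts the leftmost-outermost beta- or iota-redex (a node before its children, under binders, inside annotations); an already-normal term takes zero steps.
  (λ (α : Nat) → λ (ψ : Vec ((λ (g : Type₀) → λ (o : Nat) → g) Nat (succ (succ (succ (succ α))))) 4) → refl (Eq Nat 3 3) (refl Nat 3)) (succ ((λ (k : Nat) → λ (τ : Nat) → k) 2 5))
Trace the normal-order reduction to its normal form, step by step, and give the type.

normal-order reduction sequence:
  (λ (α : Nat) → λ (ψ : Vec ((λ (g : Type₀) → λ (o : Nat) → g) Nat (succ (succ (succ (succ α))))) 4) → refl (Eq Nat 3 3) (refl Nat 3)) (succ ((λ (k : Nat) → λ (τ : Nat) → k) 2 5))
  ~> λ (α : Vec ((λ (ψ : Type₀) → λ (g : Nat) → ψ) Nat (succ (succ (succ (succ (succ ((λ (o : Nat) → λ (k : Nat) → o) 2 5))))))) 4) → refl (Eq Nat 3 3) (refl Nat 3)
  ~> λ (α : Vec ((λ (ψ : Nat) → Nat) (succ (succ (succ (succ (succ ((λ (g : Nat) → λ (o : Nat) → g) 2 5))))))) 4) → refl (Eq Nat 3 3) (refl Nat 3)
  ~> λ (α : Vec Nat 4) → refl (Eq Nat 3 3) (refl Nat 3)
inferred type:
  (α : Vec Nat 4) → Eq (Eq Nat 3 3) (refl Nat 3) (refl Nat 3)


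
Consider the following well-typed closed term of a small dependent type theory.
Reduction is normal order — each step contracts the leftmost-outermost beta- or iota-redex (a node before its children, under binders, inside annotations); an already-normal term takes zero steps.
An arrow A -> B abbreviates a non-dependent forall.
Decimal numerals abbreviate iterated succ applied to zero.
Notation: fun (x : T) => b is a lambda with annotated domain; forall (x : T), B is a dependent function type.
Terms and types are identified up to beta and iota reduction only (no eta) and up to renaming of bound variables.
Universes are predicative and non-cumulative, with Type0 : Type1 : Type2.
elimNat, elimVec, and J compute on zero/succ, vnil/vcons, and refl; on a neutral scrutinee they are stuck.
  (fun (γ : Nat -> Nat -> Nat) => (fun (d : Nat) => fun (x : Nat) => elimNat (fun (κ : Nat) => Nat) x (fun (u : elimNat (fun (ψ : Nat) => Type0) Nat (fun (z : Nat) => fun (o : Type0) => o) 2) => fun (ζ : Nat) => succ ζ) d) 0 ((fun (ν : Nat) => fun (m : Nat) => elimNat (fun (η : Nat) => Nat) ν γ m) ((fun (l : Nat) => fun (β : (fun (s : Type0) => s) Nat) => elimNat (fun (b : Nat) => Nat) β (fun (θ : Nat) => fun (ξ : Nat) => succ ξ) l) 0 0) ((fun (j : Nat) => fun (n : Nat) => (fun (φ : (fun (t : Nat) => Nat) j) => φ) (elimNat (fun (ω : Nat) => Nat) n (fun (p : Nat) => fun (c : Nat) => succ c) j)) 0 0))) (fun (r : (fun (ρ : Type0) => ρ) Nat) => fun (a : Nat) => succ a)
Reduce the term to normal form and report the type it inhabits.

normal form:
  0
inferred type:
  Nat


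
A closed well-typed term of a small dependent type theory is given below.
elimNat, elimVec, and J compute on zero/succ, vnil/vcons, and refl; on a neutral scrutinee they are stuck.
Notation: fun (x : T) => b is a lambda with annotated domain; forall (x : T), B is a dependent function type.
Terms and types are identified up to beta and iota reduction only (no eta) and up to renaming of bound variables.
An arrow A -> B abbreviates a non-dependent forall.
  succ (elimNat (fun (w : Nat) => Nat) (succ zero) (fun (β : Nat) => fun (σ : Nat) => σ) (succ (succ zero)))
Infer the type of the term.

the term's type:
  Nat


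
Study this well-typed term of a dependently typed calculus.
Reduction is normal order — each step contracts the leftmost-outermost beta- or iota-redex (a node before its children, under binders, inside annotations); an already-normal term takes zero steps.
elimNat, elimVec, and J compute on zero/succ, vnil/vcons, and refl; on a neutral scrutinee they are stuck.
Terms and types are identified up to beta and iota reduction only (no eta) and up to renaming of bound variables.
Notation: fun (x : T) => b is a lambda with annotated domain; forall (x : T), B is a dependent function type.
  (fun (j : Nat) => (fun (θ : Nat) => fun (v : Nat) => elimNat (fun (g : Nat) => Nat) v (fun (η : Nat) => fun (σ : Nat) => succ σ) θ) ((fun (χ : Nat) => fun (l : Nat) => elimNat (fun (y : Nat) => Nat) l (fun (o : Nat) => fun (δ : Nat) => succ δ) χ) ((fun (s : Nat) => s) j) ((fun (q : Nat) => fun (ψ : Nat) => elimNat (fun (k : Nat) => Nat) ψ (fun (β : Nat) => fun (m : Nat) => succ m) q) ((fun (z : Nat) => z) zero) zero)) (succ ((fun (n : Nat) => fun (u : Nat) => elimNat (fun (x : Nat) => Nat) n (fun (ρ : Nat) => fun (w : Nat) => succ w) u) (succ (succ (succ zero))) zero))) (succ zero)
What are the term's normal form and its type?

resulting normal form:
  succ (succ (succ (succ (succ zero))))
type:
  Nat


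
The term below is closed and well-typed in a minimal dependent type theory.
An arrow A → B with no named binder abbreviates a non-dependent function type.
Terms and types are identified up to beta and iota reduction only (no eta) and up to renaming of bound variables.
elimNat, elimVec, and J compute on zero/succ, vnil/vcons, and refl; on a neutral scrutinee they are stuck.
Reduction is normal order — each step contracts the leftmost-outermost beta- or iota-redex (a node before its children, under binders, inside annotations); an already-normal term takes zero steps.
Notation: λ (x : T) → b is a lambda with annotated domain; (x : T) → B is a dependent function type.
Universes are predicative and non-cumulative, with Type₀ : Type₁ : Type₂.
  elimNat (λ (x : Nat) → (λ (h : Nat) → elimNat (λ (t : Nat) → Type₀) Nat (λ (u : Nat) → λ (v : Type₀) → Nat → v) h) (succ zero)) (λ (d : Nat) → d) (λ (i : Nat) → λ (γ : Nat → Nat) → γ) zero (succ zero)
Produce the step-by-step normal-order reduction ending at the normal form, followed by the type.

normal-order reduction sequence:
  elimNat (λ (x : Nat) → (λ (h : Nat) → elimNat (λ (t : Nat) → Type₀) Nat (λ (u : Nat) → λ (v : Type₀) → Nat → v) h) (succ zero)) (λ (d : Nat) → d) (λ (i : Nat) → λ (γ : Nat → Nat) → γ) zero (succ zero)
  ~> (λ (x : Nat) → x) (succ zero)
  ~> succ zero
type:
  Nat
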